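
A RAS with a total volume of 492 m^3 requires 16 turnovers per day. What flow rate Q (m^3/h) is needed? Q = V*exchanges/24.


Daily recirculation volume = 492 m^3 * 16 = 7872 m^3/day
Flow rate Q = daily volume / 24 h = 7872 / 24 = 328 m^3/h

328 m^3/h


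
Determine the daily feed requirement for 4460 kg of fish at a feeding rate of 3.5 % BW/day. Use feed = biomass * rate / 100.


Feeding rate fraction = 3.5% / 100 = 0.035
Daily feed = 4460 kg * 0.035 = 156.1 kg/day

156.1 kg/day


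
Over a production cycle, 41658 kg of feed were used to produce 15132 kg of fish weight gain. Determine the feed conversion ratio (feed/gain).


FCR = feed consumed / weight gained
FCR = 41658 kg / 15132 kg = 2.75297

2.75297


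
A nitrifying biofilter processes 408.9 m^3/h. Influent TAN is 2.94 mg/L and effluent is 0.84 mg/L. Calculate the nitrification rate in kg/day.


Concentration drop: TAN_in - TAN_out = 2.94 - 0.84 = 2.1 mg/L
Hourly TAN removed = Q * dTAN = 408.9 m^3/h * 2.1 mg/L = 858.69 g/h  (m^3/h * mg/L = g/h)
Daily TAN removed = 858.69 * 24 = 20608.56 g/day
Convert to kg/day: 20608.56 / 1000 = 20.60856 kg/day

20.60856 kg/day


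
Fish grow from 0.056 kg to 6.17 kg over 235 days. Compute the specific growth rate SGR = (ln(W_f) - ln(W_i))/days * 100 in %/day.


ln(W_f) = ln(6.17) = 1.8196988
ln(W_i) = ln(0.056) = -2.8824036
ln(W_f) - ln(W_i) = 1.8196988 - -2.8824036 = 4.7021024
SGR = 4.7021024 / 235 * 100 = 2.00089 %/day

2.00089 %/day


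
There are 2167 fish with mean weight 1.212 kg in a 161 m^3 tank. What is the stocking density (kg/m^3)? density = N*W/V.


Total biomass = 2167 fish * 1.212 kg = 2626.404 kg
Density = total biomass / volume = 2626.404 / 161 = 16.3131 kg/m^3

16.3131 kg/m^3


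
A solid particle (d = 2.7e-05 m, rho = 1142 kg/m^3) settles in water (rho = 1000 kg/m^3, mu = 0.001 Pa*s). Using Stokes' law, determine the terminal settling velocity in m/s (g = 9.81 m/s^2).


Density difference: rho_p - rho_f = 1142 - 1000 = 142 kg/m^3
d^2 = (2.7e-05)^2 = 7.29e-10 m^2
Numerator = (rho_p - rho_f) * g * d^2 = 142 * 9.81 * 7.29e-10 = 1.0155116e-06
Denominator = 18 * mu = 18 * 0.001 = 0.018
v_s = 1.0155116e-06 / 0.018 = 5.64173e-05 m/s
Check: Re = rho_f * v_s * d / mu = 1000 * 5.64173e-05 * 2.7e-05 / 0.001 = 0.00152 < 1, so Stokes' law applies.

5.64173e-05 m/s


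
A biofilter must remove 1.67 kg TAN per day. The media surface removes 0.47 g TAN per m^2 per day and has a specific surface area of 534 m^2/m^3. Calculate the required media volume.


A = 1.67*1000 / 0.47 = 3553.1915 m^2
V = 3553.1915 / 534 = 6.65392

6.65392 m^3


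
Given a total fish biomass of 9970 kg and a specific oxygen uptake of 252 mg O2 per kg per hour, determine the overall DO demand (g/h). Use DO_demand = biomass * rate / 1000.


Total O2 consumption (mg/h) = 9970 kg * 252 mg/(kg*h) = 2512440 mg/h
Convert to g/h: 2512440 / 1000 = 2512.44 g/h

2512.44 g/h


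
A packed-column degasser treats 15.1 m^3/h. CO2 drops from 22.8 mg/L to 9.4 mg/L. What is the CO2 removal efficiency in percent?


CO2_out / CO2_in = 9.4 / 22.8 = 0.4122807
Fraction remaining = 0.4122807
efficiency = (1 - 0.4122807) * 100 = 58.7719 %

58.7719 %


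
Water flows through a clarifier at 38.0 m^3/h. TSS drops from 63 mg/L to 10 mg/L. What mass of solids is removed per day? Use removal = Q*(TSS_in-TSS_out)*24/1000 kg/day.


Concentration drop: TSS_in - TSS_out = 63 - 10 = 53 mg/L
Hourly solids removed = Q * dTSS = 38.0 m^3/h * 53 mg/L = 2014 g/h  (m^3/h * mg/L = g/h)
Daily solids removed = 2014 * 24 = 48336 g/day
Convert g to kg: 48336 / 1000 = 48.336 kg/day

48.336 kg/day


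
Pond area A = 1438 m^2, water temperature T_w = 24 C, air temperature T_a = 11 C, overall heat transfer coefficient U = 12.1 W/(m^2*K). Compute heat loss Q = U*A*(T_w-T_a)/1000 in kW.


Temperature difference dT = 24 - 11 = 13 K
Heat loss (W) = U * A * dT = 12.1 * 1438 * 13 = 226197.4 W
Convert to kW: 226197.4 / 1000 = 226.1974 kW

226.1974 kW


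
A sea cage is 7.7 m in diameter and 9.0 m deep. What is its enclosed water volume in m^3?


r = d/2 = 7.7/2 = 3.85 m
Base area = pi*r^2 = pi*3.85^2 = 46.566257 m^2
Volume = 46.566257 * 9.0 = 419.096 m^3

419.096 m^3


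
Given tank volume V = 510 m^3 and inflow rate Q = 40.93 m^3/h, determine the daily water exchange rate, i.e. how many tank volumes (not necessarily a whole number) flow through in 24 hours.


Daily flow volume = 40.93 m^3/h * 24 h = 982.32 m^3/day
Exchanges = daily flow / tank volume = 982.32 / 510 = 1.92612 exchanges/day

1.92612 exchanges/day


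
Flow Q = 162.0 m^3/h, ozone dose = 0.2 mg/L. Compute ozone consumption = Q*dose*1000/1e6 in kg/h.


O3 demand (mg/h) = Q * dose * 1000 = 162.0 * 0.2 * 1000 = 32400 mg/h
Convert mg to kg: 32400 / 1e6 = 0.0324 kg/h

0.0324 kg/h


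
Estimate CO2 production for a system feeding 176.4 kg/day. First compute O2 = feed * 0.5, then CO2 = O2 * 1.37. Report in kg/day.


O2 = 176.4 * 0.5 = 88.2
CO2 = 88.2 * 1.37 = 120.834

120.834 kg/day


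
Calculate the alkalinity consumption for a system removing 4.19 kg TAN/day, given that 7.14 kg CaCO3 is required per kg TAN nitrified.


Alkalinity factor: 7.14 kg CaCO3 consumed per kg TAN nitrified
alk = 4.19 kg TAN * 7.14 = 29.9166 kg CaCO3/day

29.9166 kg CaCO3/day


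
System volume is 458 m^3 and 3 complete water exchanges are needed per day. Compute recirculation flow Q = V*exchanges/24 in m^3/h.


Daily recirculation volume = 458 m^3 * 3 = 1374 m^3/day
Flow rate Q = daily volume / 24 h = 1374 / 24 = 57.25 m^3/h

57.25 m^3/h


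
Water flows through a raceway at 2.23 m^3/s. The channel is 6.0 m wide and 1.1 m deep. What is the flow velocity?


Cross-sectional area = W * d = 6.0 * 1.1 = 6.6 m^2
Velocity = Q / A = 2.23 / 6.6 = 0.337879 m/s

0.337879 m/s


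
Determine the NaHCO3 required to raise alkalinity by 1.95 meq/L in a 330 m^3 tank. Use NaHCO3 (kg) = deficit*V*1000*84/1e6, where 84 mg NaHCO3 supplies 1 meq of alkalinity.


Tank volume in L = 330 m^3 * 1000 = 330000 L
Total meq required = 1.95 meq/L * 330000 L = 643500 meq
NaHCO3 mass = 643500 meq * 84 mg/meq / 1e6 = 54.054 kg

54.054 kg


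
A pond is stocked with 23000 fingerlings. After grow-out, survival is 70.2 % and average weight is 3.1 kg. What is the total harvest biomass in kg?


Survivors = 23000 * 70.2/100 = 16146 fish
Harvest biomass = survivors * W_f = 16146 * 3.1 = 50052.6 kg

50052.6 kg


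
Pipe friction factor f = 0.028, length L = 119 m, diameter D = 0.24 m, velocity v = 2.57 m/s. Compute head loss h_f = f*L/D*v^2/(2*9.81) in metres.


v^2 = 2.57^2 = 6.6049 m^2/s^2
L/D = 119/0.24 = 495.83333
h_f = f*(L/D)*v^2/(2g) = 0.028 * 495.83333 * 6.6049 / 19.62 = 4.6737 m

4.6737 m


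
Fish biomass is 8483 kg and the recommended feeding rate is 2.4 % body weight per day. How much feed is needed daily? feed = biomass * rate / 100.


Feeding rate fraction = 2.4% / 100 = 0.024
Daily feed = 8483 kg * 0.024 = 203.592 kg/day

203.592 kg/day


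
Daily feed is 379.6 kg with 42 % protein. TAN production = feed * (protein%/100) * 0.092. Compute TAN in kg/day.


Protein in feed = 379.6 * 42/100 = 159.432 kg/day
TAN = protein * 0.092 = 159.432 * 0.092 = 14.667744 kg/day

14.667744 kg/day


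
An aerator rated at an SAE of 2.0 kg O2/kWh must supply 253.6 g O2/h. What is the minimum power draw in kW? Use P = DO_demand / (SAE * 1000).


SAE in g O2/kWh = 2.0 * 1000 = 2000 g/kWh
P = DO_demand / SAE_g = 253.6 / 2000 = 0.1268 kW

0.1268 kW


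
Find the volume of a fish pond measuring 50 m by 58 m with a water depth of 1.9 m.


Base area = L * W = 50 * 58 = 2900 m^2
Volume = area * depth = 2900 * 1.9 = 5510 m^3

5510 m^3


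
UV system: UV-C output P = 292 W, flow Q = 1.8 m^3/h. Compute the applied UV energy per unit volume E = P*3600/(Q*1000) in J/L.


Energy delivered per hour = 292 W * 3600 s = 1051200 J/h
Volume treated per hour = 1.8 m^3/h * 1000 = 1800 L/h
dose = 1051200 / 1800 = 584 J/L

584 J/L


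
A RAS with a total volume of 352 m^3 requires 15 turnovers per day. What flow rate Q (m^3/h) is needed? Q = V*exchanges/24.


Daily recirculation volume = 352 m^3 * 15 = 5280 m^3/day
Flow rate Q = daily volume / 24 h = 5280 / 24 = 220 m^3/h

220 m^3/h


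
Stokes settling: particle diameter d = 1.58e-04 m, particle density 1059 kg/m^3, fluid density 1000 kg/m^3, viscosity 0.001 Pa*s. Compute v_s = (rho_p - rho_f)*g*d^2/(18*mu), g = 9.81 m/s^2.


Density difference: rho_p - rho_f = 1059 - 1000 = 59 kg/m^3
d^2 = (1.58e-04)^2 = 2.4964e-08 m^2
Numerator = (rho_p - rho_f) * g * d^2 = 59 * 9.81 * 2.4964e-08 = 1.4448914e-05
Denominator = 18 * mu = 18 * 0.001 = 0.018
v_s = 1.4448914e-05 / 0.018 = 8.02717e-04 m/s
Check: Re = rho_f * v_s * d / mu = 1000 * 8.02717e-04 * 1.58e-04 / 0.001 = 0.127 < 1, so Stokes' law applies.

8.02717e-04 m/s


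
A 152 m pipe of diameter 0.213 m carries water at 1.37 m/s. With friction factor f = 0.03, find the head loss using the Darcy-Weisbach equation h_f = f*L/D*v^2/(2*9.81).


v^2 = 1.37^2 = 1.8769 m^2/s^2
L/D = 152/0.213 = 713.61502
h_f = f*(L/D)*v^2/(2g) = 0.03 * 713.61502 * 1.8769 / 19.62 = 2.04799 m

2.04799 m


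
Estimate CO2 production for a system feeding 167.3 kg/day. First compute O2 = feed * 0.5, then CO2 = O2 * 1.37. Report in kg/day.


O2 = 167.3 * 0.5 = 83.65
CO2 = 83.65 * 1.37 = 114.6005

114.6005 kg/day


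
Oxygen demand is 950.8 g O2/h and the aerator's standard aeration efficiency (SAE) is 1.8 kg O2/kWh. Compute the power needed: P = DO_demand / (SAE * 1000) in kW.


SAE in g O2/kWh = 1.8 * 1000 = 1800 g/kWh
P = DO_demand / SAE_g = 950.8 / 1800 = 0.528222 kW

0.528222 kW


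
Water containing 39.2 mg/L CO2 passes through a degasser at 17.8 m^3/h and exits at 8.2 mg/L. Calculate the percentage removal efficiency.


CO2_out / CO2_in = 8.2 / 39.2 = 0.20918367
Fraction remaining = 0.20918367
efficiency = (1 - 0.20918367) * 100 = 79.0816 %

79.0816 %


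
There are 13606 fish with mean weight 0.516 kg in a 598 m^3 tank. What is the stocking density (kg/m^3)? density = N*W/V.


Total biomass = 13606 fish * 0.516 kg = 7020.696 kg
Density = total biomass / volume = 7020.696 / 598 = 11.7403 kg/m^3

11.7403 kg/m^3


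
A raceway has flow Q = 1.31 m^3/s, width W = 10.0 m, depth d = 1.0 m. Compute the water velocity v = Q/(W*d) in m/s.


Cross-sectional area = W * d = 10.0 * 1.0 = 10 m^2
Velocity = Q / A = 1.31 / 10 = 0.131 m/s

0.131 m/s


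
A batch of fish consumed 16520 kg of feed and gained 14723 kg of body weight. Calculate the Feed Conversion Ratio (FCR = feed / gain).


FCR = feed consumed / weight gained
FCR = 16520 kg / 14723 kg = 1.12205

1.12205


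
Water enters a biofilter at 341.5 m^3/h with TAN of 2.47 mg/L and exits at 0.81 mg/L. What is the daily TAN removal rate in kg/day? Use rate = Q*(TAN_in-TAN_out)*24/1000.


Concentration drop: TAN_in - TAN_out = 2.47 - 0.81 = 1.66 mg/L
Hourly TAN removed = Q * dTAN = 341.5 m^3/h * 1.66 mg/L = 566.89 g/h  (m^3/h * mg/L = g/h)
Daily TAN removed = 566.89 * 24 = 13605.36 g/day
Convert to kg/day: 13605.36 / 1000 = 13.60536 kg/day

13.60536 kg/day


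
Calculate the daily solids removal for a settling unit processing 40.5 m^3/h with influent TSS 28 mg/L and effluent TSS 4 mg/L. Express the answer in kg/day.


Concentration drop: TSS_in - TSS_out = 28 - 4 = 24 mg/L
Hourly solids removed = Q * dTSS = 40.5 m^3/h * 24 mg/L = 972 g/h  (m^3/h * mg/L = g/h)
Daily solids removed = 972 * 24 = 23328 g/day
Convert g to kg: 23328 / 1000 = 23.328 kg/day

23.328 kg/day


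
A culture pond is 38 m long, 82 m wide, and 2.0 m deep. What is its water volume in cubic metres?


Base area = L * W = 38 * 82 = 3116 m^2
Volume = area * depth = 3116 * 2.0 = 6232 m^3

6232 m^3


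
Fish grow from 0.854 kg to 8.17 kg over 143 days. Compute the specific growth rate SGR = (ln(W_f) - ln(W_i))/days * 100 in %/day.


ln(W_f) = ln(8.17) = 2.1004689
ln(W_i) = ln(0.854) = -0.15782409
ln(W_f) - ln(W_i) = 2.1004689 - -0.15782409 = 2.258293
SGR = 2.258293 / 143 * 100 = 1.57923 %/day

1.57923 %/day


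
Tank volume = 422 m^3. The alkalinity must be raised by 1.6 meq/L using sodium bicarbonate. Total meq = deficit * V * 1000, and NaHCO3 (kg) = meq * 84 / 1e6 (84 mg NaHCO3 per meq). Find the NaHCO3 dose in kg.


Tank volume in L = 422 m^3 * 1000 = 422000 L
Total meq required = 1.6 meq/L * 422000 L = 675200 meq
NaHCO3 mass = 675200 meq * 84 mg/meq / 1e6 = 56.7168 kg

56.7168 kg


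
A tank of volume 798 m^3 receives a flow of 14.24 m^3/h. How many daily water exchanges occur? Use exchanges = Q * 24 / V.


Daily flow volume = 14.24 m^3/h * 24 h = 341.76 m^3/day
Exchanges = daily flow / tank volume = 341.76 / 798 = 0.428271 exchanges/day

0.428271 exchanges/day


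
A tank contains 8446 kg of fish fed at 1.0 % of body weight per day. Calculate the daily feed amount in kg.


Feeding rate fraction = 1.0% / 100 = 0.01
Daily feed = 8446 kg * 0.01 = 84.46 kg/day

84.46 kg/day


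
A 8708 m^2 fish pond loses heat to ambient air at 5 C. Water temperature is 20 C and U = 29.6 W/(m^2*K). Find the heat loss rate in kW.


Temperature difference dT = 20 - 5 = 15 K
Heat loss (W) = U * A * dT = 29.6 * 8708 * 15 = 3866352 W
Convert to kW: 3866352 / 1000 = 3866.352 kW

3866.352 kW


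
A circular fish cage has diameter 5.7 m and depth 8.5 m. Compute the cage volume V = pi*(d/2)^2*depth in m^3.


r = d/2 = 5.7/2 = 2.85 m
Base area = pi*r^2 = pi*2.85^2 = 25.517586 m^2
Volume = 25.517586 * 8.5 = 216.899 m^3

216.899 m^3


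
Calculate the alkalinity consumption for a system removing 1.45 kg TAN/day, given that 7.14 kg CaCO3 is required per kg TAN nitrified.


Alkalinity factor: 7.14 kg CaCO3 consumed per kg TAN nitrified
alk = 1.45 kg TAN * 7.14 = 10.353 kg CaCO3/day

10.353 kg CaCO3/day


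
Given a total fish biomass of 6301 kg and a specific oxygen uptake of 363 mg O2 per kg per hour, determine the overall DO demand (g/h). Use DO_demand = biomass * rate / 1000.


Total O2 consumption (mg/h) = 6301 kg * 363 mg/(kg*h) = 2287263 mg/h
Convert to g/h: 2287263 / 1000 = 2287.263 g/h

2287.263 g/h


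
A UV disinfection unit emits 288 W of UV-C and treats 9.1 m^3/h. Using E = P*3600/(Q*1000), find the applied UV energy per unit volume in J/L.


Energy delivered per hour = 288 W * 3600 s = 1036800 J/h
Volume treated per hour = 9.1 m^3/h * 1000 = 9100 L/h
dose = 1036800 / 9100 = 113.934 J/L

113.934 J/L


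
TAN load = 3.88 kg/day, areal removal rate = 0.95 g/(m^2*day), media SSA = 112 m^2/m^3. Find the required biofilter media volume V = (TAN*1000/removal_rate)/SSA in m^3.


A = 3.88*1000 / 0.95 = 4084.2105 m^2
V = 4084.2105 / 112 = 36.4662

36.4662 m^3


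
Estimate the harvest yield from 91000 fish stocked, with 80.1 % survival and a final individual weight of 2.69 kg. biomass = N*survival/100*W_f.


Survivors = 91000 * 80.1/100 = 72891 fish
Harvest biomass = survivors * W_f = 72891 * 2.69 = 196076.79 kg

196076.79 kg


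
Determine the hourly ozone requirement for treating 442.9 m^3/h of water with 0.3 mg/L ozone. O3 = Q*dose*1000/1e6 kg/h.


O3 demand (mg/h) = Q * dose * 1000 = 442.9 * 0.3 * 1000 = 132870 mg/h
Convert mg to kg: 132870 / 1e6 = 0.13287 kg/h

0.13287 kg/h


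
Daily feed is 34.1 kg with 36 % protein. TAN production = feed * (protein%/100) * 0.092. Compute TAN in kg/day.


Protein in feed = 34.1 * 36/100 = 12.276 kg/day
TAN = protein * 0.092 = 12.276 * 0.092 = 1.129392 kg/day

1.129392 kg/day


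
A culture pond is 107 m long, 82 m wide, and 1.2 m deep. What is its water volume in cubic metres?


Base area = L * W = 107 * 82 = 8774 m^2
Volume = area * depth = 8774 * 1.2 = 10528.8 m^3

10528.8 m^3


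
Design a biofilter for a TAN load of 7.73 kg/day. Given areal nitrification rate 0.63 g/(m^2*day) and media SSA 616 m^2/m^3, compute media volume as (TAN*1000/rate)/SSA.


A = 7.73*1000 / 0.63 = 12269.841 m^2
V = 12269.841 / 616 = 19.9186

19.9186 m^3


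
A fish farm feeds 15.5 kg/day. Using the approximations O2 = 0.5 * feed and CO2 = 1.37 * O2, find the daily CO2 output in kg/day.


O2 = 15.5 * 0.5 = 7.75
CO2 = 7.75 * 1.37 = 10.6175

10.6175 kg/day


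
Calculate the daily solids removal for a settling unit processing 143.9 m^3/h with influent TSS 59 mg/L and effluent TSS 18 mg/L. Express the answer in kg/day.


Concentration drop: TSS_in - TSS_out = 59 - 18 = 41 mg/L
Hourly solids removed = Q * dTSS = 143.9 m^3/h * 41 mg/L = 5899.9 g/h  (m^3/h * mg/L = g/h)
Daily solids removed = 5899.9 * 24 = 141597.6 g/day
Convert g to kg: 141597.6 / 1000 = 141.5976 kg/day

141.5976 kg/day


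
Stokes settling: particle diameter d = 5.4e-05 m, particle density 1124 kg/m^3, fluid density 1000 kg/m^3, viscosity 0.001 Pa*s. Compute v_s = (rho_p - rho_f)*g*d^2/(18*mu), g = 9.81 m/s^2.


Density difference: rho_p - rho_f = 1124 - 1000 = 124 kg/m^3
d^2 = (5.4e-05)^2 = 2.916e-09 m^2
Numerator = (rho_p - rho_f) * g * d^2 = 124 * 9.81 * 2.916e-09 = 3.547139e-06
Denominator = 18 * mu = 18 * 0.001 = 0.018
v_s = 3.547139e-06 / 0.018 = 1.97063e-04 m/s
Check: Re = rho_f * v_s * d / mu = 1000 * 1.97063e-04 * 5.4e-05 / 0.001 = 0.0106 < 1, so Stokes' law applies.

1.97063e-04 m/s


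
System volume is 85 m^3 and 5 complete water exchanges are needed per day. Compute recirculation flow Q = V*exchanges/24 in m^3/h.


Daily recirculation volume = 85 m^3 * 5 = 425 m^3/day
Flow rate Q = daily volume / 24 h = 425 / 24 = 17.7083 m^3/h

17.7083 m^3/h


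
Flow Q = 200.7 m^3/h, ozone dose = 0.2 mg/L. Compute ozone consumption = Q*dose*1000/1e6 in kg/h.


O3 demand (mg/h) = Q * dose * 1000 = 200.7 * 0.2 * 1000 = 40140 mg/h
Convert mg to kg: 40140 / 1e6 = 0.04014 kg/h

0.04014 kg/h


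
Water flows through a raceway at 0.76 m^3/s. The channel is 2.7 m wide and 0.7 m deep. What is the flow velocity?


Cross-sectional area = W * d = 2.7 * 0.7 = 1.89 m^2
Velocity = Q / A = 0.76 / 1.89 = 0.402116 m/s

0.402116 m/s


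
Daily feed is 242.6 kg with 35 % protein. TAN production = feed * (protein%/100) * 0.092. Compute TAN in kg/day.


Protein in feed = 242.6 * 35/100 = 84.91 kg/day
TAN = protein * 0.092 = 84.91 * 0.092 = 7.81172 kg/day

7.81172 kg/day


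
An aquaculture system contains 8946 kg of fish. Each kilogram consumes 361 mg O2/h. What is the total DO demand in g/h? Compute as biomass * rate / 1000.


Total O2 consumption (mg/h) = 8946 kg * 361 mg/(kg*h) = 3229506 mg/h
Convert to g/h: 3229506 / 1000 = 3229.506 g/h

3229.506 g/h


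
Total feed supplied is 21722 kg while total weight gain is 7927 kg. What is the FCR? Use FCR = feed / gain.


FCR = feed consumed / weight gained
FCR = 21722 kg / 7927 kg = 2.74025

2.74025


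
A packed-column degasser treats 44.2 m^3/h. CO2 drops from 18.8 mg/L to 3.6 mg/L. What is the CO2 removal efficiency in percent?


CO2_out / CO2_in = 3.6 / 18.8 = 0.19148936
Fraction remaining = 0.19148936
efficiency = (1 - 0.19148936) * 100 = 80.8511 %

80.8511 %


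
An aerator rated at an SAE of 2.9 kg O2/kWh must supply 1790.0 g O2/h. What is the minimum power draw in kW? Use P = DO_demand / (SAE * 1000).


SAE in g O2/kWh = 2.9 * 1000 = 2900 g/kWh
P = DO_demand / SAE_g = 1790.0 / 2900 = 0.617241 kW

0.617241 kW


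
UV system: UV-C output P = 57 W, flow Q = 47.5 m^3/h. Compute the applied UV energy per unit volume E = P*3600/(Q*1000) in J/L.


Energy delivered per hour = 57 W * 3600 s = 205200 J/h
Volume treated per hour = 47.5 m^3/h * 1000 = 47500 L/h
dose = 205200 / 47500 = 4.32 J/L

4.32 J/L


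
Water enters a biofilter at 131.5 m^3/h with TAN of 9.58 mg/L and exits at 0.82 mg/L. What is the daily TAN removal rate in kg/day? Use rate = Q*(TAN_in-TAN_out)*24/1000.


Concentration drop: TAN_in - TAN_out = 9.58 - 0.82 = 8.76 mg/L
Hourly TAN removed = Q * dTAN = 131.5 m^3/h * 8.76 mg/L = 1151.94 g/h  (m^3/h * mg/L = g/h)
Daily TAN removed = 1151.94 * 24 = 27646.56 g/day
Convert to kg/day: 27646.56 / 1000 = 27.64656 kg/day

27.64656 kg/day


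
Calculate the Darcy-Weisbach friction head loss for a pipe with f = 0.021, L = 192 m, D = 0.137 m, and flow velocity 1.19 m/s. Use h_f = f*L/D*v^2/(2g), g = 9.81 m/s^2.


v^2 = 1.19^2 = 1.4161 m^2/s^2
L/D = 192/0.137 = 1401.4599
h_f = f*(L/D)*v^2/(2g) = 0.021 * 1401.4599 * 1.4161 / 19.62 = 2.1242 m

2.1242 m


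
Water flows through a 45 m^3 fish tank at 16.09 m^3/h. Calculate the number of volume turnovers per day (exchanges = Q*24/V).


Daily flow volume = 16.09 m^3/h * 24 h = 386.16 m^3/day
Exchanges = daily flow / tank volume = 386.16 / 45 = 8.58133 exchanges/day

8.58133 exchanges/day


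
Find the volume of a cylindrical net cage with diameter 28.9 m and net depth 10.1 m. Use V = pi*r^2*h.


r = d/2 = 28.9/2 = 14.45 m
Base area = pi*r^2 = pi*14.45^2 = 655.9724 m^2
Volume = 655.9724 * 10.1 = 6625.32 m^3

6625.32 m^3


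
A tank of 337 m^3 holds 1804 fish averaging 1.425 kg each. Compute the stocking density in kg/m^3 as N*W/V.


Total biomass = 1804 fish * 1.425 kg = 2570.7 kg
Density = total biomass / volume = 2570.7 / 337 = 7.62819 kg/m^3

7.62819 kg/m^3


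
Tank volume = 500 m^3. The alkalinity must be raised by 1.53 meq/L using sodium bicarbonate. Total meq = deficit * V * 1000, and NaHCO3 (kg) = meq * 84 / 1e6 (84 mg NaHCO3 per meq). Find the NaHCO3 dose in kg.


Tank volume in L = 500 m^3 * 1000 = 500000 L
Total meq required = 1.53 meq/L * 500000 L = 765000 meq
NaHCO3 mass = 765000 meq * 84 mg/meq / 1e6 = 64.26 kg

64.26 kg


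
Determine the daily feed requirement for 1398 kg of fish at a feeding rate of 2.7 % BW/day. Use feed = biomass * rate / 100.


Feeding rate fraction = 2.7% / 100 = 0.027
Daily feed = 1398 kg * 0.027 = 37.746 kg/day

37.746 kg/day


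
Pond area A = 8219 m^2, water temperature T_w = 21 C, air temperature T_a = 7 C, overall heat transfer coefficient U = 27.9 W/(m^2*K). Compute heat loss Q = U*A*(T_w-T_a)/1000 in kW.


Temperature difference dT = 21 - 7 = 14 K
Heat loss (W) = U * A * dT = 27.9 * 8219 * 14 = 3210341.4 W
Convert to kW: 3210341.4 / 1000 = 3210.3414 kW

3210.3414 kW


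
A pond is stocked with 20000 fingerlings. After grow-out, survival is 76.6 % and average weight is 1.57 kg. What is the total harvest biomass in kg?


Survivors = 20000 * 76.6/100 = 15320 fish
Harvest biomass = survivors * W_f = 15320 * 1.57 = 24052.4 kg

24052.4 kg


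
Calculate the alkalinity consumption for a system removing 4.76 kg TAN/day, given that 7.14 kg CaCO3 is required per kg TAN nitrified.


Alkalinity factor: 7.14 kg CaCO3 consumed per kg TAN nitrified
alk = 4.76 kg TAN * 7.14 = 33.9864 kg CaCO3/day

33.9864 kg CaCO3/day


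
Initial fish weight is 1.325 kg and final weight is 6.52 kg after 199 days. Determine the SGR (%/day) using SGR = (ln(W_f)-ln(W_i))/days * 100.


ln(W_f) = ln(6.52) = 1.8748744
ln(W_i) = ln(1.325) = 0.28141246
ln(W_f) - ln(W_i) = 1.8748744 - 0.28141246 = 1.5934619
SGR = 1.5934619 / 199 * 100 = 0.800735 %/day

0.800735 %/day


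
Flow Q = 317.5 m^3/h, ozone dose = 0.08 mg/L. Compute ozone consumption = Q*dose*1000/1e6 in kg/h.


O3 demand (mg/h) = Q * dose * 1000 = 317.5 * 0.08 * 1000 = 25400 mg/h
Convert mg to kg: 25400 / 1e6 = 0.0254 kg/h

0.0254 kg/h


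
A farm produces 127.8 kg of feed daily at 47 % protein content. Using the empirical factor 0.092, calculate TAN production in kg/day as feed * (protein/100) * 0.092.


Protein in feed = 127.8 * 47/100 = 60.066 kg/day
TAN = protein * 0.092 = 60.066 * 0.092 = 5.526072 kg/day

5.526072 kg/day


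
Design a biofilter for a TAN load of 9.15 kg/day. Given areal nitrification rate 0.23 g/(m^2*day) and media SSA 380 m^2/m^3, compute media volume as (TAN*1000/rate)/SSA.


A = 9.15*1000 / 0.23 = 39782.609 m^2
V = 39782.609 / 380 = 104.691

104.691 m^3


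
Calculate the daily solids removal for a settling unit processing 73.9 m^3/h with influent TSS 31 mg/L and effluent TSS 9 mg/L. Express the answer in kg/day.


Concentration drop: TSS_in - TSS_out = 31 - 9 = 22 mg/L
Hourly solids removed = Q * dTSS = 73.9 m^3/h * 22 mg/L = 1625.8 g/h  (m^3/h * mg/L = g/h)
Daily solids removed = 1625.8 * 24 = 39019.2 g/day
Convert g to kg: 39019.2 / 1000 = 39.0192 kg/day

39.0192 kg/day


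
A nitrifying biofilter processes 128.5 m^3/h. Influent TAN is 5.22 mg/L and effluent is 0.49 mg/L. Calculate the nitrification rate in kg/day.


Concentration drop: TAN_in - TAN_out = 5.22 - 0.49 = 4.73 mg/L
Hourly TAN removed = Q * dTAN = 128.5 m^3/h * 4.73 mg/L = 607.805 g/h  (m^3/h * mg/L = g/h)
Daily TAN removed = 607.805 * 24 = 14587.32 g/day
Convert to kg/day: 14587.32 / 1000 = 14.58732 kg/day

14.58732 kg/day


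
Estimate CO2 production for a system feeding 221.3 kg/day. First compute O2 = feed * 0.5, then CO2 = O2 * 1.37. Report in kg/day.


O2 = 221.3 * 0.5 = 110.65
CO2 = 110.65 * 1.37 = 151.5905

151.5905 kg/day


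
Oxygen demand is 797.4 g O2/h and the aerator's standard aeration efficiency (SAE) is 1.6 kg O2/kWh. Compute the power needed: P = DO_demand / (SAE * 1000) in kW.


SAE in g O2/kWh = 1.6 * 1000 = 1600 g/kWh
P = DO_demand / SAE_g = 797.4 / 1600 = 0.498375 kW

0.498375 kW


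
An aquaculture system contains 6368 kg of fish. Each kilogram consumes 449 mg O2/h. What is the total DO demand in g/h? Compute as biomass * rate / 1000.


Total O2 consumption (mg/h) = 6368 kg * 449 mg/(kg*h) = 2859232 mg/h
Convert to g/h: 2859232 / 1000 = 2859.232 g/h

2859.232 g/h


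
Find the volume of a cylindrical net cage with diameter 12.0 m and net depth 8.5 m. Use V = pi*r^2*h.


r = d/2 = 12.0/2 = 6 m
Base area = pi*r^2 = pi*6^2 = 113.09734 m^2
Volume = 113.09734 * 8.5 = 961.327 m^3

961.327 m^3


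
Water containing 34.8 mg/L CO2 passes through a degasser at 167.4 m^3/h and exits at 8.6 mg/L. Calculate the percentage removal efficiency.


CO2_out / CO2_in = 8.6 / 34.8 = 0.24712644
Fraction remaining = 0.24712644
efficiency = (1 - 0.24712644) * 100 = 75.2874 %

75.2874 %


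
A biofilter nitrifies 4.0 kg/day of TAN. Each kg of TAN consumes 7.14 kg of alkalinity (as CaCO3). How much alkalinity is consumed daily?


Alkalinity factor: 7.14 kg CaCO3 consumed per kg TAN nitrified
alk = 4.0 kg TAN * 7.14 = 28.56 kg CaCO3/day

28.56 kg CaCO3/day


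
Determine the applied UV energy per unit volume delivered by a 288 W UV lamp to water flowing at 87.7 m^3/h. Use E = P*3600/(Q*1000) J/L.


Energy delivered per hour = 288 W * 3600 s = 1036800 J/h
Volume treated per hour = 87.7 m^3/h * 1000 = 87700 L/h
dose = 1036800 / 87700 = 11.8221 J/L

11.8221 J/L


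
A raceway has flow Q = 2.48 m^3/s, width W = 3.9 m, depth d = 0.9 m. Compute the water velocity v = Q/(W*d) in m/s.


Cross-sectional area = W * d = 3.9 * 0.9 = 3.51 m^2
Velocity = Q / A = 2.48 / 3.51 = 0.706553 m/s

0.706553 m/s


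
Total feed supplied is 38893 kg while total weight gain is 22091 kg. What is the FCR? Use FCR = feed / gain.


FCR = feed consumed / weight gained
FCR = 38893 kg / 22091 kg = 1.76058

1.76058


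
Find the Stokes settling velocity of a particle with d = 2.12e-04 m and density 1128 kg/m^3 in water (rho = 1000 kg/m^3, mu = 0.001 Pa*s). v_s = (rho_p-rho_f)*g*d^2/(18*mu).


Density difference: rho_p - rho_f = 1128 - 1000 = 128 kg/m^3
d^2 = (2.12e-04)^2 = 4.4944e-08 m^2
Numerator = (rho_p - rho_f) * g * d^2 = 128 * 9.81 * 4.4944e-08 = 5.6435282e-05
Denominator = 18 * mu = 18 * 0.001 = 0.018
v_s = 5.6435282e-05 / 0.018 = 0.00313529 m/s
Check: Re = rho_f * v_s * d / mu = 1000 * 0.00313529 * 2.12e-04 / 0.001 = 0.665 < 1, so Stokes' law applies.

0.00313529 m/s


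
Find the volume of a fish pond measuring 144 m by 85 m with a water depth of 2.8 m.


Base area = L * W = 144 * 85 = 12240 m^2
Volume = area * depth = 12240 * 2.8 = 34272 m^3

34272 m^3


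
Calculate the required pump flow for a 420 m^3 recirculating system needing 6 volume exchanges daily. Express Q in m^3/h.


Daily recirculation volume = 420 m^3 * 6 = 2520 m^3/day
Flow rate Q = daily volume / 24 h = 2520 / 24 = 105 m^3/h

105 m^3/h


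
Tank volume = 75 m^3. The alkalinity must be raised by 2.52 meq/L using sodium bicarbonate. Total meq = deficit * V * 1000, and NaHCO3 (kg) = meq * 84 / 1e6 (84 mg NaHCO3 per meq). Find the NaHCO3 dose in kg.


Tank volume in L = 75 m^3 * 1000 = 75000 L
Total meq required = 2.52 meq/L * 75000 L = 189000 meq
NaHCO3 mass = 189000 meq * 84 mg/meq / 1e6 = 15.876 kg

15.876 kg


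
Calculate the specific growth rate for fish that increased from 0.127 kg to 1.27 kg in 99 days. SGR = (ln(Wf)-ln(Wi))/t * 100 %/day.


ln(W_f) = ln(1.27) = 0.2390169
ln(W_i) = ln(0.127) = -2.0635682
ln(W_f) - ln(W_i) = 0.2390169 - -2.0635682 = 2.3025851
SGR = 2.3025851 / 99 * 100 = 2.32584 %/day

2.32584 %/day


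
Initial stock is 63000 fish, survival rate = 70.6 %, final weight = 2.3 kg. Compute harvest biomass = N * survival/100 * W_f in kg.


Survivors = 63000 * 70.6/100 = 44478 fish
Harvest biomass = survivors * W_f = 44478 * 2.3 = 102299.4 kg

102299.4 kg


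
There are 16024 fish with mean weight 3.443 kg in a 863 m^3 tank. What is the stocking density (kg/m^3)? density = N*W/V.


Total biomass = 16024 fish * 3.443 kg = 55170.632 kg
Density = total biomass / volume = 55170.632 / 863 = 63.9289 kg/m^3

63.9289 kg/m^3


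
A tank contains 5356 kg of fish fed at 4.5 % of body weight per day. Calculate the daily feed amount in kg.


Feeding rate fraction = 4.5% / 100 = 0.045
Daily feed = 5356 kg * 0.045 = 241.02 kg/day

241.02 kg/day


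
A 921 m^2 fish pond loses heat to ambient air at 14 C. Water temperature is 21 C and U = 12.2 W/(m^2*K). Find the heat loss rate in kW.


Temperature difference dT = 21 - 14 = 7 K
Heat loss (W) = U * A * dT = 12.2 * 921 * 7 = 78653.4 W
Convert to kW: 78653.4 / 1000 = 78.6534 kW

78.6534 kW


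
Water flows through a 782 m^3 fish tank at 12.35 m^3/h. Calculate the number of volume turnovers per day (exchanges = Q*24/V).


Daily flow volume = 12.35 m^3/h * 24 h = 296.4 m^3/day
Exchanges = daily flow / tank volume = 296.4 / 782 = 0.379028 exchanges/day

0.379028 exchanges/day


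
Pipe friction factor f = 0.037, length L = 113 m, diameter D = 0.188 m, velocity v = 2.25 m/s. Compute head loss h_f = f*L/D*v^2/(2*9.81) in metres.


v^2 = 2.25^2 = 5.0625 m^2/s^2
L/D = 113/0.188 = 601.06383
h_f = f*(L/D)*v^2/(2g) = 0.037 * 601.06383 * 5.0625 / 19.62 = 5.73837 m

5.73837 m


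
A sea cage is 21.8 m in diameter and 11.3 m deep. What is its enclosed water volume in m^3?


r = d/2 = 21.8/2 = 10.9 m
Base area = pi*r^2 = pi*10.9^2 = 373.25262 m^2
Volume = 373.25262 * 11.3 = 4217.75 m^3

4217.75 m^3


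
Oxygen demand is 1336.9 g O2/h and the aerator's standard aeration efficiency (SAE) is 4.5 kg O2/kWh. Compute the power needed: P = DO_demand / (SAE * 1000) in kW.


SAE in g O2/kWh = 4.5 * 1000 = 4500 g/kWh
P = DO_demand / SAE_g = 1336.9 / 4500 = 0.297089 kW

0.297089 kW


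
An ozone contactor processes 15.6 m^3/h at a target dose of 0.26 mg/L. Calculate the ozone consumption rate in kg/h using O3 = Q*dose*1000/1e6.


O3 demand (mg/h) = Q * dose * 1000 = 15.6 * 0.26 * 1000 = 4056 mg/h
Convert mg to kg: 4056 / 1e6 = 0.004056 kg/h

0.004056 kg/h


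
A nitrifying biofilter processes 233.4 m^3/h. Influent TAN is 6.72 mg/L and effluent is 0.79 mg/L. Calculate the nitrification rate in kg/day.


Concentration drop: TAN_in - TAN_out = 6.72 - 0.79 = 5.93 mg/L
Hourly TAN removed = Q * dTAN = 233.4 m^3/h * 5.93 mg/L = 1384.062 g/h  (m^3/h * mg/L = g/h)
Daily TAN removed = 1384.062 * 24 = 33217.488 g/day
Convert to kg/day: 33217.488 / 1000 = 33.217488 kg/day

33.217488 kg/day


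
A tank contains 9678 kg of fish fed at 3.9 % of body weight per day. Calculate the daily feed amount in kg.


Feeding rate fraction = 3.9% / 100 = 0.039
Daily feed = 9678 kg * 0.039 = 377.442 kg/day

377.442 kg/day


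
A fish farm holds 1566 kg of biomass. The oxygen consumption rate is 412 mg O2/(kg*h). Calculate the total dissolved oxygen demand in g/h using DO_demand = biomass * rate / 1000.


Total O2 consumption (mg/h) = 1566 kg * 412 mg/(kg*h) = 645192 mg/h
Convert to g/h: 645192 / 1000 = 645.192 g/h

645.192 g/h


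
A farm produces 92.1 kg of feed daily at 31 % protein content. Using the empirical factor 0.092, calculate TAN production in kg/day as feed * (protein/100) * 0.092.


Protein in feed = 92.1 * 31/100 = 28.551 kg/day
TAN = protein * 0.092 = 28.551 * 0.092 = 2.626692 kg/day

2.626692 kg/day


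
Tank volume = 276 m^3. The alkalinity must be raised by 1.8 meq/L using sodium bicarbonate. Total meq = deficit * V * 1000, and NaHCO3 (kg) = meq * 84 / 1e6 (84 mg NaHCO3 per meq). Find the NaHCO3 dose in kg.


Tank volume in L = 276 m^3 * 1000 = 276000 L
Total meq required = 1.8 meq/L * 276000 L = 496800 meq
NaHCO3 mass = 496800 meq * 84 mg/meq / 1e6 = 41.7312 kg

41.7312 kg


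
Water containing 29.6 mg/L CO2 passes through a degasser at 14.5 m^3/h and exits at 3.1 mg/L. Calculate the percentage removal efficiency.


CO2_out / CO2_in = 3.1 / 29.6 = 0.10472973
Fraction remaining = 0.10472973
efficiency = (1 - 0.10472973) * 100 = 89.527 %

89.527 %


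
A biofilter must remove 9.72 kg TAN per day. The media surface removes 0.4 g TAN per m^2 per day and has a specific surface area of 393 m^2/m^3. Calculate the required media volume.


A = 9.72*1000 / 0.4 = 24300 m^2
V = 24300 / 393 = 61.8321

61.8321 m^3


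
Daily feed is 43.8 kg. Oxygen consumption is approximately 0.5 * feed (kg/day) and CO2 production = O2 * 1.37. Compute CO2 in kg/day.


O2 = 43.8 * 0.5 = 21.9
CO2 = 21.9 * 1.37 = 30.003

30.003 kg/day


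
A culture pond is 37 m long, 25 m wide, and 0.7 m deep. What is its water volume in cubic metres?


Base area = L * W = 37 * 25 = 925 m^2
Volume = area * depth = 925 * 0.7 = 647.5 m^3

647.5 m^3


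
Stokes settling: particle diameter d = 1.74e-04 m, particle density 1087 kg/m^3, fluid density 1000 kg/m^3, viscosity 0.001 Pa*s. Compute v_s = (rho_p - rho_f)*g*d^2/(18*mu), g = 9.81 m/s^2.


Density difference: rho_p - rho_f = 1087 - 1000 = 87 kg/m^3
d^2 = (1.74e-04)^2 = 3.0276e-08 m^2
Numerator = (rho_p - rho_f) * g * d^2 = 87 * 9.81 * 3.0276e-08 = 2.5839658e-05
Denominator = 18 * mu = 18 * 0.001 = 0.018
v_s = 2.5839658e-05 / 0.018 = 0.00143554 m/s
Check: Re = rho_f * v_s * d / mu = 1000 * 0.00143554 * 1.74e-04 / 0.001 = 0.25 < 1, so Stokes' law applies.

0.00143554 m/s


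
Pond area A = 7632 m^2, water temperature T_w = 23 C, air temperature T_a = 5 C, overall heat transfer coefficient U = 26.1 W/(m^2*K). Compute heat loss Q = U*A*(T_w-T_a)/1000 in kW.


Temperature difference dT = 23 - 5 = 18 K
Heat loss (W) = U * A * dT = 26.1 * 7632 * 18 = 3585513.6 W
Convert to kW: 3585513.6 / 1000 = 3585.5136 kW

3585.5136 kW


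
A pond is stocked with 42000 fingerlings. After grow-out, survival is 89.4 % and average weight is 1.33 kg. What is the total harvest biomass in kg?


Survivors = 42000 * 89.4/100 = 37548 fish
Harvest biomass = survivors * W_f = 37548 * 1.33 = 49938.84 kg

49938.84 kg


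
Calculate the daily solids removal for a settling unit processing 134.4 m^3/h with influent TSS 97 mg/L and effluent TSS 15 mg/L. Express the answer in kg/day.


Concentration drop: TSS_in - TSS_out = 97 - 15 = 82 mg/L
Hourly solids removed = Q * dTSS = 134.4 m^3/h * 82 mg/L = 11020.8 g/h  (m^3/h * mg/L = g/h)
Daily solids removed = 11020.8 * 24 = 264499.2 g/day
Convert g to kg: 264499.2 / 1000 = 264.4992 kg/day

264.4992 kg/day


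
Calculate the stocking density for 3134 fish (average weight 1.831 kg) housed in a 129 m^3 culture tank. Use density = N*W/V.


Total biomass = 3134 fish * 1.831 kg = 5738.354 kg
Density = total biomass / volume = 5738.354 / 129 = 44.4834 kg/m^3

44.4834 kg/m^3


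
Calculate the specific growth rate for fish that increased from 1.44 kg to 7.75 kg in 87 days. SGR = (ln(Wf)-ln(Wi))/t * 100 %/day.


ln(W_f) = ln(7.75) = 2.0476928
ln(W_i) = ln(1.44) = 0.36464311
ln(W_f) - ln(W_i) = 2.0476928 - 0.36464311 = 1.6830497
SGR = 1.6830497 / 87 * 100 = 1.93454 %/day

1.93454 %/day


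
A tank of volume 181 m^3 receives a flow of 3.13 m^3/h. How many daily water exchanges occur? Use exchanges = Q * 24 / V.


Daily flow volume = 3.13 m^3/h * 24 h = 75.12 m^3/day
Exchanges = daily flow / tank volume = 75.12 / 181 = 0.415028 exchanges/day

0.415028 exchanges/day


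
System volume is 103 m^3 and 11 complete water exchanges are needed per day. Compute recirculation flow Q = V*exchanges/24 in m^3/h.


Daily recirculation volume = 103 m^3 * 11 = 1133 m^3/day
Flow rate Q = daily volume / 24 h = 1133 / 24 = 47.2083 m^3/h

47.2083 m^3/h


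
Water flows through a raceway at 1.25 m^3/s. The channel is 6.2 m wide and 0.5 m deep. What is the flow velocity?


Cross-sectional area = W * d = 6.2 * 0.5 = 3.1 m^2
Velocity = Q / A = 1.25 / 3.1 = 0.403226 m/s

0.403226 m/s


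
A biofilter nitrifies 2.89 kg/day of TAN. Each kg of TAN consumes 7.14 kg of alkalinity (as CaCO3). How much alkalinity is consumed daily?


Alkalinity factor: 7.14 kg CaCO3 consumed per kg TAN nitrified
alk = 2.89 kg TAN * 7.14 = 20.6346 kg CaCO3/day

20.6346 kg CaCO3/day


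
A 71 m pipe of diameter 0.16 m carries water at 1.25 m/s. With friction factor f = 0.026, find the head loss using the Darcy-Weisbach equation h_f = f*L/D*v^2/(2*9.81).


v^2 = 1.25^2 = 1.5625 m^2/s^2
L/D = 71/0.16 = 443.75
h_f = f*(L/D)*v^2/(2g) = 0.026 * 443.75 * 1.5625 / 19.62 = 0.918825 m

0.918825 m


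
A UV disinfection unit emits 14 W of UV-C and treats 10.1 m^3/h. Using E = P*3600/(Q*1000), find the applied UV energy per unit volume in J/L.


Energy delivered per hour = 14 W * 3600 s = 50400 J/h
Volume treated per hour = 10.1 m^3/h * 1000 = 10100 L/h
dose = 50400 / 10100 = 4.9901 J/L

4.9901 J/L


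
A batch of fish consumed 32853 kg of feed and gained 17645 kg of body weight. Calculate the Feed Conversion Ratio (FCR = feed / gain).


FCR = feed consumed / weight gained
FCR = 32853 kg / 17645 kg = 1.86189

1.86189


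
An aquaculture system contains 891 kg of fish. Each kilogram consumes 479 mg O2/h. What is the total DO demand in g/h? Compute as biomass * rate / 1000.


Total O2 consumption (mg/h) = 891 kg * 479 mg/(kg*h) = 426789 mg/h
Convert to g/h: 426789 / 1000 = 426.789 g/h

426.789 g/h


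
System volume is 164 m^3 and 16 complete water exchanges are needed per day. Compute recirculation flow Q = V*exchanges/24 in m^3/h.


Daily recirculation volume = 164 m^3 * 16 = 2624 m^3/day
Flow rate Q = daily volume / 24 h = 2624 / 24 = 109.333 m^3/h

109.333 m^3/h


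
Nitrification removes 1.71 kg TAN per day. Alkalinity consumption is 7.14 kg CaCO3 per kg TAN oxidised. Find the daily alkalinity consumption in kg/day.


Alkalinity factor: 7.14 kg CaCO3 consumed per kg TAN nitrified
alk = 1.71 kg TAN * 7.14 = 12.2094 kg CaCO3/day

12.2094 kg CaCO3/day


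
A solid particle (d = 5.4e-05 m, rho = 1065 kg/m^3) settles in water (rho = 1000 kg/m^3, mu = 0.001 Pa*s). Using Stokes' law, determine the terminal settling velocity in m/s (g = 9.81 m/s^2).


Density difference: rho_p - rho_f = 1065 - 1000 = 65 kg/m^3
d^2 = (5.4e-05)^2 = 2.916e-09 m^2
Numerator = (rho_p - rho_f) * g * d^2 = 65 * 9.81 * 2.916e-09 = 1.8593874e-06
Denominator = 18 * mu = 18 * 0.001 = 0.018
v_s = 1.8593874e-06 / 0.018 = 1.03299e-04 m/s
Check: Re = rho_f * v_s * d / mu = 1000 * 1.03299e-04 * 5.4e-05 / 0.001 = 0.00558 < 1, so Stokes' law applies.

1.03299e-04 m/s


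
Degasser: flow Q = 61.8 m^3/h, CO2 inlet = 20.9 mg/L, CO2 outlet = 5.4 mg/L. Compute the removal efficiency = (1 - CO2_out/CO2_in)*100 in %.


CO2_out / CO2_in = 5.4 / 20.9 = 0.25837321
Fraction remaining = 0.25837321
efficiency = (1 - 0.25837321) * 100 = 74.1627 %

74.1627 %


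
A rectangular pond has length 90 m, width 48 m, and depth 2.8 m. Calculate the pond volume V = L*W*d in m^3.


Base area = L * W = 90 * 48 = 4320 m^2
Volume = area * depth = 4320 * 2.8 = 12096 m^3

12096 m^3
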